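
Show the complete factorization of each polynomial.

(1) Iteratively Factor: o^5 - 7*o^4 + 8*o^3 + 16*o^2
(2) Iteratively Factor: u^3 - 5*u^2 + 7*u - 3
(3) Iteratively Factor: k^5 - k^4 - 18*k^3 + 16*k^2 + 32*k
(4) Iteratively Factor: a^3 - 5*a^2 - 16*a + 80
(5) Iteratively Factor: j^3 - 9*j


(1) = (o - 4)*(o^4 - 3*o^3 - 4*o^2) = o*(o - 4)*(o^3 - 3*o^2 - 4*o) = o*(o - 4)^2*(o^2 + o) = o^2*(o - 4)^2*(o + 1)
(2) = (u - 1)*(u^2 - 4*u + 3) = (u - 1)^2*(u - 3)
(3) = (k + 1)*(k^4 - 2*k^3 - 16*k^2 + 32*k) = (k + 1)*(k + 4)*(k^3 - 6*k^2 + 8*k) = k*(k + 1)*(k + 4)*(k^2 - 6*k + 8) = k*(k - 2)*(k + 1)*(k + 4)*(k - 4)
(4) = (a + 4)*(a^2 - 9*a + 20) = (a - 4)*(a + 4)*(a - 5)
(5) = (j + 3)*(j^2 - 3*j) = (j - 3)*(j + 3)*(j)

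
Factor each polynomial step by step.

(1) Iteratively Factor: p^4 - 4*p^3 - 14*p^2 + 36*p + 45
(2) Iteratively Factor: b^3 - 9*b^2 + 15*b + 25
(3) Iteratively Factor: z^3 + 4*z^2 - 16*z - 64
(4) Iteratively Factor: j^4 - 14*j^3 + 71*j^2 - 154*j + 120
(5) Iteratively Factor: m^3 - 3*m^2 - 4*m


(1) = (p + 3)*(p^3 - 7*p^2 + 7*p + 15) = (p + 1)*(p + 3)*(p^2 - 8*p + 15) = (p - 5)*(p + 1)*(p + 3)*(p - 3)
(2) = (b - 5)*(b^2 - 4*b - 5) = (b - 5)^2*(b + 1)
(3) = (z - 4)*(z^2 + 8*z + 16) = (z - 4)*(z + 4)*(z + 4)
(4) = (j - 3)*(j^3 - 11*j^2 + 38*j - 40) = (j - 3)*(j - 2)*(j^2 - 9*j + 20) = (j - 5)*(j - 3)*(j - 2)*(j - 4)
(5) = (m + 1)*(m^2 - 4*m) = (m - 4)*(m + 1)*(m)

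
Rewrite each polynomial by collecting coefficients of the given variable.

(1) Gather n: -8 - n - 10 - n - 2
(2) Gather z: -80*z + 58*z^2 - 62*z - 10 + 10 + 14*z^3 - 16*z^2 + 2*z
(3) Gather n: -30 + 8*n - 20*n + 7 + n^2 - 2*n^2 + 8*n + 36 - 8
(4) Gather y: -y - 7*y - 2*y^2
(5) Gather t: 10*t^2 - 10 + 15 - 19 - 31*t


(1) = -2*n - 20
(2) = 14*z^3 + 42*z^2 - 140*z
(3) = -n^2 - 4*n + 5
(4) = -2*y^2 - 8*y
(5) = 10*t^2 - 31*t - 14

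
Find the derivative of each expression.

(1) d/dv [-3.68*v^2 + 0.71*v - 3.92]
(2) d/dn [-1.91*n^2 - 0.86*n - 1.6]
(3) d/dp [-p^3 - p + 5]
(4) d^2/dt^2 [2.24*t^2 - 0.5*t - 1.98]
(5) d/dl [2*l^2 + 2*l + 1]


(1) = 0.71 - 7.36*v
(2) = -3.82*n - 0.86
(3) = -3*p^2 - 1
(4) = 4.48000000000000
(5) = 4*l + 2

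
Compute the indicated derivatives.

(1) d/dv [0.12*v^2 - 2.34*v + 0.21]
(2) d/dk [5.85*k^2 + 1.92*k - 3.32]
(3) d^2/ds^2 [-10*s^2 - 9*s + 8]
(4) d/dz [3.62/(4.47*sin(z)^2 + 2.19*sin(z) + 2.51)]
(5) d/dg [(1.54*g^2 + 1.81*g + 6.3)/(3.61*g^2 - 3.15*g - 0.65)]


(1) = 0.24*v - 2.34
(2) = 11.7*k + 1.92
(3) = -20
(4) = -(32.3628*sin(z) + 7.9278)*cos(z)/(4.47*sin(z)^2 + 2.19*sin(z) + 2.51)^2
(5) = (-11.3851*g^2 - 47.488*g + 18.6685)/(13.0321*g^4 - 22.743*g^3 + 5.2295*g^2 + 4.095*g + 0.4225)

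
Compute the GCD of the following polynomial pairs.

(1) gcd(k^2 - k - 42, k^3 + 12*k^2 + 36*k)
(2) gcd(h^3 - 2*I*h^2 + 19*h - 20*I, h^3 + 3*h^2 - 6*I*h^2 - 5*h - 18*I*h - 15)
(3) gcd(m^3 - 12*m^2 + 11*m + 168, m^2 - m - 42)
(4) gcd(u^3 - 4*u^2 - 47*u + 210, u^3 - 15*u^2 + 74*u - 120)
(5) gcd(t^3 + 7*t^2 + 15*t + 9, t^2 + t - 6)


(1) = gcd((k - 7)*(k + 6), k*(k + 6)^2) = k + 6
(2) = h^2 - 6*I*h - 5
(3) = gcd((m - 8)*(m - 7)*(m + 3), (m - 7)*(m + 6)) = m - 7
(4) = u^2 - 11*u + 30
(5) = gcd((t + 1)*(t + 3)^2, (t - 2)*(t + 3)) = t + 3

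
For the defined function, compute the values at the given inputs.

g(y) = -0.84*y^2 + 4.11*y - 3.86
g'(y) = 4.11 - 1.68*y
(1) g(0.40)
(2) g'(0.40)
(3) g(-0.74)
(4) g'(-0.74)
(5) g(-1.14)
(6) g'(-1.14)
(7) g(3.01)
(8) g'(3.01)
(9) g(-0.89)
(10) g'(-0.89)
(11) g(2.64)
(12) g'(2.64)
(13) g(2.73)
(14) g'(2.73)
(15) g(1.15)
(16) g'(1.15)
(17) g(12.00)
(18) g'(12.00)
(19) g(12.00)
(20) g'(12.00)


(1) = -2.35
(2) = 3.44
(3) = -7.36
(4) = 5.35
(5) = -9.64
(6) = 6.03
(7) = 0.90
(8) = -0.95
(9) = -8.18
(10) = 5.61
(11) = 1.14
(12) = -0.33
(13) = 1.10
(14) = -0.48
(15) = -0.24
(16) = 2.18
(17) = -75.50
(18) = -16.05
(19) = -75.50
(20) = -16.05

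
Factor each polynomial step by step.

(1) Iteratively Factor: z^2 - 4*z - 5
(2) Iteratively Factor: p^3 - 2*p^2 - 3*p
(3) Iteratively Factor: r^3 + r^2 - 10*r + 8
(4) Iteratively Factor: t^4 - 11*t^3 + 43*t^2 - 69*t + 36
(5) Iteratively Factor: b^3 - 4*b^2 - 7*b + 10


(1) = (z - 5)*(z + 1)
(2) = (p - 3)*(p^2 + p) = (p - 3)*(p + 1)*(p)
(3) = (r - 2)*(r^2 + 3*r - 4) = (r - 2)*(r + 4)*(r - 1)
(4) = (t - 4)*(t^3 - 7*t^2 + 15*t - 9) = (t - 4)*(t - 3)*(t^2 - 4*t + 3) = (t - 4)*(t - 3)*(t - 1)*(t - 3)
(5) = (b - 1)*(b^2 - 3*b - 10) = (b - 1)*(b + 2)*(b - 5)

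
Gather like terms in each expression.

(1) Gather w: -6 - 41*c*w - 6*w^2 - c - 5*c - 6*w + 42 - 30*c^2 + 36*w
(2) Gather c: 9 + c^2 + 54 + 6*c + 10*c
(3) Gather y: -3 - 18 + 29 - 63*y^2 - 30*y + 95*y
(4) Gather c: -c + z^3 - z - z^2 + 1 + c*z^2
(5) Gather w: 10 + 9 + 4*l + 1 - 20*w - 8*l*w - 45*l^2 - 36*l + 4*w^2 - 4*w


(1) = -30*c^2 - 6*c - 6*w^2 + w*(30 - 41*c) + 36
(2) = c^2 + 16*c + 63
(3) = -63*y^2 + 65*y + 8
(4) = c*(z^2 - 1) + z^3 - z^2 - z + 1
(5) = -45*l^2 - 32*l + 4*w^2 + w*(-8*l - 24) + 20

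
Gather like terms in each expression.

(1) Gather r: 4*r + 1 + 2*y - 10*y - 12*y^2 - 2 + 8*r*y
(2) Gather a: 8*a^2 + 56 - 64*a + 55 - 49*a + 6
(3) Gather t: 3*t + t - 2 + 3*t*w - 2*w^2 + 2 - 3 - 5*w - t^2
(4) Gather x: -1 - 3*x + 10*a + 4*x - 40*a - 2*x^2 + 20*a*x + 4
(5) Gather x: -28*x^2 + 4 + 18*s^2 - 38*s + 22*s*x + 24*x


(1) = r*(8*y + 4) - 12*y^2 - 8*y - 1
(2) = 8*a^2 - 113*a + 117
(3) = -t^2 + t*(3*w + 4) - 2*w^2 - 5*w - 3
(4) = -30*a - 2*x^2 + x*(20*a + 1) + 3
(5) = 18*s^2 - 38*s - 28*x^2 + x*(22*s + 24) + 4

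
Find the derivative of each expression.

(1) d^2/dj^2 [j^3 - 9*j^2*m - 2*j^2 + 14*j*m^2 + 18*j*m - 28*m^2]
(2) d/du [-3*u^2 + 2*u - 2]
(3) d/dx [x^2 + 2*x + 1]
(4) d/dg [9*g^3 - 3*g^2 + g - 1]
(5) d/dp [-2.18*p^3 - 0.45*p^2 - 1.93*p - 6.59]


(1) = 6*j - 18*m - 4
(2) = 2 - 6*u
(3) = 2*x + 2
(4) = 27*g^2 - 6*g + 1
(5) = -6.54*p^2 - 0.9*p - 1.93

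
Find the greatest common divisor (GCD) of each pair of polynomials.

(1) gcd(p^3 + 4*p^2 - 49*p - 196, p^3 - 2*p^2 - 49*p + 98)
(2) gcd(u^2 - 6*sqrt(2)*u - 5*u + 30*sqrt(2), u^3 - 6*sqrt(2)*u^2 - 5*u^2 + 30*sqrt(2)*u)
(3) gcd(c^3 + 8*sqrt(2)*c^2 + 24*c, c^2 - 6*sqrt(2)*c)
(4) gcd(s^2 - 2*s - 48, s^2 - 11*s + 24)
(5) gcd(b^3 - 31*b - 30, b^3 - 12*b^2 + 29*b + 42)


(1) = p^2 - 49
(2) = u^2 + u*(-6*sqrt(2) - 5) + 30*sqrt(2)
(3) = c
(4) = s - 8
(5) = gcd((b - 6)*(b + 1)*(b + 5), (b - 7)*(b - 6)*(b + 1)) = b^2 - 5*b - 6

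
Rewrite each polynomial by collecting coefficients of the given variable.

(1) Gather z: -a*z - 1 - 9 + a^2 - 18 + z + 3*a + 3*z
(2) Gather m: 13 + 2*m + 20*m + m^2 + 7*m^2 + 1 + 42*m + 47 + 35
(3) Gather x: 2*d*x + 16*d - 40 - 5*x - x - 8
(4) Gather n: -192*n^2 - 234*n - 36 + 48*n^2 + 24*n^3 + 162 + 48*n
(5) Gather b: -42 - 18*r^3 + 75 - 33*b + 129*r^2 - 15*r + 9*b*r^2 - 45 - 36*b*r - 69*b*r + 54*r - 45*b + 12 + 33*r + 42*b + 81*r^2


(1) = a^2 + 3*a + z*(4 - a) - 28
(2) = 8*m^2 + 64*m + 96
(3) = 16*d + x*(2*d - 6) - 48
(4) = 24*n^3 - 144*n^2 - 186*n + 126
(5) = b*(9*r^2 - 105*r - 36) - 18*r^3 + 210*r^2 + 72*r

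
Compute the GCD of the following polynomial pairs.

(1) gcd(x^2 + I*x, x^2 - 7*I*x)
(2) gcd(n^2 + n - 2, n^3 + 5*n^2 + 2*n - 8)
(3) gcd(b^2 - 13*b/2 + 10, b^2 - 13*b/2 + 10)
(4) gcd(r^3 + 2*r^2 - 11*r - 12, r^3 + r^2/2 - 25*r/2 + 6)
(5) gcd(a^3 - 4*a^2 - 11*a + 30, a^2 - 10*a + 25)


(1) = gcd(x*(x + I), x*(x - 7*I)) = x
(2) = n^2 + n - 2
(3) = gcd((b - 4)*(b - 5/2), (b - 4)*(b - 5/2)) = b^2 - 13*b/2 + 10
(4) = r^2 + r - 12
(5) = a - 5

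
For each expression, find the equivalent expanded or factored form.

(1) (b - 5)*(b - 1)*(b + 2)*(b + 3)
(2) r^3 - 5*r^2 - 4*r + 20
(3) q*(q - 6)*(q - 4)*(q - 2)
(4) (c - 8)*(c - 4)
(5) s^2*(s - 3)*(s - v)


(1) = b^4 - b^3 - 19*b^2 - 11*b + 30
(2) = (r - 5)*(r - 2)*(r + 2)
(3) = q^4 - 12*q^3 + 44*q^2 - 48*q
(4) = c^2 - 12*c + 32
(5) = s^4 - s^3*v - 3*s^3 + 3*s^2*v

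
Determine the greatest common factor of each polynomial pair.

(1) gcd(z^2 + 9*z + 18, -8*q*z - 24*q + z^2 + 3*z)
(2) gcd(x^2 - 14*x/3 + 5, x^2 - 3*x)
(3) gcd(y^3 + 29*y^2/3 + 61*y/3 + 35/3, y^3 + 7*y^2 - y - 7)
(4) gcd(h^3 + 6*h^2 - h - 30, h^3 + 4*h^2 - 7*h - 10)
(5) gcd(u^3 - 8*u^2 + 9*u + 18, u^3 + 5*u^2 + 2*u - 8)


(1) = gcd((z + 3)*(z + 6), (-8*q + z)*(z + 3)) = z + 3
(2) = x - 3
(3) = y^2 + 8*y + 7
(4) = h^2 + 3*h - 10
(5) = gcd((u - 6)*(u - 3)*(u + 1), (u - 1)*(u + 2)*(u + 4)) = 1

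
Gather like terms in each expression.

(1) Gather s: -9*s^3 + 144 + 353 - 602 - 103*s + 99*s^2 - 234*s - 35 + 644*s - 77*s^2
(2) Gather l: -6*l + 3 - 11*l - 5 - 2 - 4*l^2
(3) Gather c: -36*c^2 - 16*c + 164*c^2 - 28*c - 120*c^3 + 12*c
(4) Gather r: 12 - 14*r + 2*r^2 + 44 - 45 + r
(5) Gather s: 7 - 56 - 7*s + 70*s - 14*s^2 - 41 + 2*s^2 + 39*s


(1) = -9*s^3 + 22*s^2 + 307*s - 140
(2) = -4*l^2 - 17*l - 4
(3) = -120*c^3 + 128*c^2 - 32*c
(4) = 2*r^2 - 13*r + 11
(5) = -12*s^2 + 102*s - 90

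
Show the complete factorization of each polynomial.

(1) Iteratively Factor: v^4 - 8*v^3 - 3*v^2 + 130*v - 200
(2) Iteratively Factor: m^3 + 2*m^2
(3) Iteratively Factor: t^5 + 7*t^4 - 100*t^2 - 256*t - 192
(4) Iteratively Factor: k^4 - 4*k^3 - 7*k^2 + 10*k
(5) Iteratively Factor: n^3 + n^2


(1) = (v - 5)*(v^3 - 3*v^2 - 18*v + 40) = (v - 5)^2*(v^2 + 2*v - 8) = (v - 5)^2*(v - 2)*(v + 4)
(2) = (m)*(m^2 + 2*m) = m^2*(m + 2)
(3) = (t + 2)*(t^4 + 5*t^3 - 10*t^2 - 80*t - 96) = (t + 2)^2*(t^3 + 3*t^2 - 16*t - 48) = (t + 2)^2*(t + 4)*(t^2 - t - 12) = (t - 4)*(t + 2)^2*(t + 4)*(t + 3)
(4) = (k - 5)*(k^3 + k^2 - 2*k) = (k - 5)*(k + 2)*(k^2 - k) = k*(k - 5)*(k + 2)*(k - 1)
(5) = (n)*(n^2 + n) = n^2*(n + 1)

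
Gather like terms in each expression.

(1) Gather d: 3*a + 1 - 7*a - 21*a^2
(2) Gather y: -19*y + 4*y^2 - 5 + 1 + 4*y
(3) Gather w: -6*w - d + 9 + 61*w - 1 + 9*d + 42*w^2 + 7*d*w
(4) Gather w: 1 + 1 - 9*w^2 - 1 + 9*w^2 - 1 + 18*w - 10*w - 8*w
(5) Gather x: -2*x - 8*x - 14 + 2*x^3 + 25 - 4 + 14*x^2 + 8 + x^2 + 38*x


(1) = -21*a^2 - 4*a + 1
(2) = 4*y^2 - 15*y - 4
(3) = 8*d + 42*w^2 + w*(7*d + 55) + 8
(4) = 0
(5) = 2*x^3 + 15*x^2 + 28*x + 15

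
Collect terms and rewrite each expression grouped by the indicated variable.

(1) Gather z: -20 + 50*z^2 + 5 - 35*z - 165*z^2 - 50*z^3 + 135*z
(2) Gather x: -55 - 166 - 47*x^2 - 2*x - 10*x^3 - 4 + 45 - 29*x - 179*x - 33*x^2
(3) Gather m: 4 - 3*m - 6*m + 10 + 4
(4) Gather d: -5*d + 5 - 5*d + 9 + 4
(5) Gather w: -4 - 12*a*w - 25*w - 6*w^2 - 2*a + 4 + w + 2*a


(1) = -50*z^3 - 115*z^2 + 100*z - 15
(2) = -10*x^3 - 80*x^2 - 210*x - 180
(3) = 18 - 9*m
(4) = 18 - 10*d
(5) = -6*w^2 + w*(-12*a - 24)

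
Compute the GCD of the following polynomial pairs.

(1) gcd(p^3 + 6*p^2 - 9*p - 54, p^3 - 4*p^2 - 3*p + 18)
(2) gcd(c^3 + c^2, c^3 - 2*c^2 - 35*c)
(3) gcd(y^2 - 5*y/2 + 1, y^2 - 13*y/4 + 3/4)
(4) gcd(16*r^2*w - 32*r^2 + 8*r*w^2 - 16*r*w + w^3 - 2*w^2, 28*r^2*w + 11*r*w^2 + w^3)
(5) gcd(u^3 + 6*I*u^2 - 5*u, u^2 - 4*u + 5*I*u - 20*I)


(1) = gcd((p - 3)*(p + 3)*(p + 6), (p - 3)^2*(p + 2)) = p - 3
(2) = c
(3) = 1
(4) = gcd((4*r + w)^2*(w - 2), w*(4*r + w)*(7*r + w)) = 4*r + w
(5) = u + 5*I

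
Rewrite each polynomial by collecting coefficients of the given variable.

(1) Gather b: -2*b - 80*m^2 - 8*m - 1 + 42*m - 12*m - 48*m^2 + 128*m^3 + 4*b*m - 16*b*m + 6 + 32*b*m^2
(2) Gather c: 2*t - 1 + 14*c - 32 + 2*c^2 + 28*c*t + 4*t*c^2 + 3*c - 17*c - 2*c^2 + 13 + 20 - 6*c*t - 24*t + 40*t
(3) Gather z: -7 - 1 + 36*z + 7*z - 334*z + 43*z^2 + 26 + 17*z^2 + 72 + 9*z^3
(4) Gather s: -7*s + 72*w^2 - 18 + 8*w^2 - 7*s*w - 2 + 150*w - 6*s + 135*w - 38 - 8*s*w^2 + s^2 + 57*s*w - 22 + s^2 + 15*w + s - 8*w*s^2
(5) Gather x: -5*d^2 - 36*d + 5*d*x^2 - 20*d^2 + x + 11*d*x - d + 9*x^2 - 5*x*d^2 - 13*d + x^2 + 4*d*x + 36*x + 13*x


(1) = b*(32*m^2 - 12*m - 2) + 128*m^3 - 128*m^2 + 22*m + 5
(2) = 4*c^2*t + 22*c*t + 18*t
(3) = 9*z^3 + 60*z^2 - 291*z + 90
(4) = s^2*(2 - 8*w) + s*(-8*w^2 + 50*w - 12) + 80*w^2 + 300*w - 80
(5) = -25*d^2 - 50*d + x^2*(5*d + 10) + x*(-5*d^2 + 15*d + 50)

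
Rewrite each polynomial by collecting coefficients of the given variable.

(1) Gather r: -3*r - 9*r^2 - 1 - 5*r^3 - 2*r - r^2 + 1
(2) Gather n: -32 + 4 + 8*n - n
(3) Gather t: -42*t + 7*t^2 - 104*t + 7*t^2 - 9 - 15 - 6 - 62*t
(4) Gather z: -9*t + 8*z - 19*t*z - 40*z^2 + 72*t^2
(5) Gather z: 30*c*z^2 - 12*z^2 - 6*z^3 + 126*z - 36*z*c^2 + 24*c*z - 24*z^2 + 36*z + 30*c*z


(1) = -5*r^3 - 10*r^2 - 5*r
(2) = 7*n - 28
(3) = 14*t^2 - 208*t - 30
(4) = 72*t^2 - 9*t - 40*z^2 + z*(8 - 19*t)
(5) = -6*z^3 + z^2*(30*c - 36) + z*(-36*c^2 + 54*c + 162)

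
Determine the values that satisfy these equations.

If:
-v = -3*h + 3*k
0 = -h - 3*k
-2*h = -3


Then:
h = 3/2
k = -1/2
v = 6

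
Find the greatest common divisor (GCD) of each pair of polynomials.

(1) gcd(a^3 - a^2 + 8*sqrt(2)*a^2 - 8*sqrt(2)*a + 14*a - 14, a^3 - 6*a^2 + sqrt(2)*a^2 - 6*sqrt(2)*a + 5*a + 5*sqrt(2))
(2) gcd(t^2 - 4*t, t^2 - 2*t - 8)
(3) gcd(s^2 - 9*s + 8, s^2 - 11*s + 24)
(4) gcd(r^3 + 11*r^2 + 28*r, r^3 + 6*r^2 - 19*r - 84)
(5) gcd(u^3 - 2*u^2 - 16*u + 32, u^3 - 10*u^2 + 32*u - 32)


(1) = a^2 + a*(-1 + sqrt(2)) - sqrt(2)
(2) = gcd(t*(t - 4), (t - 4)*(t + 2)) = t - 4
(3) = s - 8
(4) = r + 7
(5) = gcd((u - 4)*(u - 2)*(u + 4), (u - 4)^2*(u - 2)) = u^2 - 6*u + 8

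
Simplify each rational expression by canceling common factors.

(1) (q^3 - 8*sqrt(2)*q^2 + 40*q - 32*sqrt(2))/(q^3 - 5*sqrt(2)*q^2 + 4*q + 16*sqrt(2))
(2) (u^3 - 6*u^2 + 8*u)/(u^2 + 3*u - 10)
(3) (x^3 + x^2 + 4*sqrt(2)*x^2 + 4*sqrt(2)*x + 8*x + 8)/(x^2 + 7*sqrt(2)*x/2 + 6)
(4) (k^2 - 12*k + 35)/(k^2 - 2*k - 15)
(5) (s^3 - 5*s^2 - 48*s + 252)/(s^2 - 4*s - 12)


(1) = (q - 2*sqrt(2))/(q + sqrt(2))
(2) = (u^2 - 4*u)/(u + 5)
(3) = (2*x^2 + x*(2 + 4*sqrt(2)) + 4*sqrt(2))/(2*x + 3*sqrt(2))
(4) = (k - 7)/(k + 3)
(5) = (s^2 + s - 42)/(s + 2)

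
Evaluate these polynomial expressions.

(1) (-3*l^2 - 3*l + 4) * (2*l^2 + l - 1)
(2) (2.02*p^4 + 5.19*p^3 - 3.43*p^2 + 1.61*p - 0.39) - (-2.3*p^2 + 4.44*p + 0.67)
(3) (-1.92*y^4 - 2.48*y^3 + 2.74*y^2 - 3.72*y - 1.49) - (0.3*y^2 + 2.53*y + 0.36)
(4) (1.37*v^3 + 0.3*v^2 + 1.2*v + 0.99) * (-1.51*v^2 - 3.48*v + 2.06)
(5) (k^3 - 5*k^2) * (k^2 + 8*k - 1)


(1) = -6*l^4 - 9*l^3 + 8*l^2 + 7*l - 4
(2) = 2.02*p^4 + 5.19*p^3 - 1.13*p^2 - 2.83*p - 1.06
(3) = -1.92*y^4 - 2.48*y^3 + 2.44*y^2 - 6.25*y - 1.85
(4) = -2.0687*v^5 - 5.2206*v^4 - 0.0338*v^3 - 5.0529*v^2 - 0.9732*v + 2.0394
(5) = k^5 + 3*k^4 - 41*k^3 + 5*k^2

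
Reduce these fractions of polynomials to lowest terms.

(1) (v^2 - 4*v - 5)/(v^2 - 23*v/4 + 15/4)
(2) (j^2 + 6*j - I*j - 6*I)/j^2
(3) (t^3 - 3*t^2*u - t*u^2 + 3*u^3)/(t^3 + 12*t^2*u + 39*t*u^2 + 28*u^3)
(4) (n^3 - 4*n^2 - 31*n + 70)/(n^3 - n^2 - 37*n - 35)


(1) = (4*v + 4)/(4*v - 3)
(2) = (j^2 + j*(6 - I) - 6*I)/j^2
(3) = (t^2 - 4*t*u + 3*u^2)/(t^2 + 11*t*u + 28*u^2)
(4) = (n - 2)/(n + 1)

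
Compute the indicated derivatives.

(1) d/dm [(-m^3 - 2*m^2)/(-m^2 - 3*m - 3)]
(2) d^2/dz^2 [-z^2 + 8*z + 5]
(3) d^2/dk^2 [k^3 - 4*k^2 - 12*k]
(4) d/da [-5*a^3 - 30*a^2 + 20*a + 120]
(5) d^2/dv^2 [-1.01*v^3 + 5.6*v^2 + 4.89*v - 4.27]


(1) = m*(m^3 + 6*m^2 + 15*m + 12)/(m^4 + 6*m^3 + 15*m^2 + 18*m + 9)
(2) = -2
(3) = 6*k - 8
(4) = -15*a^2 - 60*a + 20
(5) = 11.2 - 6.06*v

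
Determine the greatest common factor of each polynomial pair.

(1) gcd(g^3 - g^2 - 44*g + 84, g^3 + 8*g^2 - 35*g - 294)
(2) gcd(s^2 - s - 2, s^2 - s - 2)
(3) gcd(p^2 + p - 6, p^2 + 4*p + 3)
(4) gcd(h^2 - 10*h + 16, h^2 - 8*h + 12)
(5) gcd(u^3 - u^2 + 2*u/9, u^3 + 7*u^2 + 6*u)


(1) = g^2 + g - 42
(2) = s^2 - s - 2
(3) = p + 3
(4) = h - 2
(5) = u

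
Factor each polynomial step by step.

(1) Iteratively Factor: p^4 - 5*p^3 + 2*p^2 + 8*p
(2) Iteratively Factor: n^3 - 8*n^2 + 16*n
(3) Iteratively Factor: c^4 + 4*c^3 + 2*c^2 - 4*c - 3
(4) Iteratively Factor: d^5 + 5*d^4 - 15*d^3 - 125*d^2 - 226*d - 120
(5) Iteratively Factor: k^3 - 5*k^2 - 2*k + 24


(1) = (p - 4)*(p^3 - p^2 - 2*p) = p*(p - 4)*(p^2 - p - 2) = p*(p - 4)*(p + 1)*(p - 2)
(2) = (n)*(n^2 - 8*n + 16) = n*(n - 4)*(n - 4)
(3) = (c + 3)*(c^3 + c^2 - c - 1) = (c + 1)*(c + 3)*(c^2 - 1) = (c - 1)*(c + 1)*(c + 3)*(c + 1)
(4) = (d - 5)*(d^4 + 10*d^3 + 35*d^2 + 50*d + 24) = (d - 5)*(d + 1)*(d^3 + 9*d^2 + 26*d + 24) = (d - 5)*(d + 1)*(d + 2)*(d^2 + 7*d + 12) = (d - 5)*(d + 1)*(d + 2)*(d + 3)*(d + 4)
(5) = (k - 3)*(k^2 - 2*k - 8) = (k - 3)*(k + 2)*(k - 4)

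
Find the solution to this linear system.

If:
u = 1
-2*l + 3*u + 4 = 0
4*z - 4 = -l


Then:
l = 7/2
u = 1
z = 1/8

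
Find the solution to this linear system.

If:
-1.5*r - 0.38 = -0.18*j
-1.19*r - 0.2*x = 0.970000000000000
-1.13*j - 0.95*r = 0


Then:
j = 0.19
r = -0.23
x = -3.48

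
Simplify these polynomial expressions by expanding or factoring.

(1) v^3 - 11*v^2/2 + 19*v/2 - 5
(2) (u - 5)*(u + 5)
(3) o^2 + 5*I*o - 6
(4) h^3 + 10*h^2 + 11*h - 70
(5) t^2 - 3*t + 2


(1) = (v - 5/2)*(v - 2)*(v - 1)
(2) = u^2 - 25
(3) = (o + 2*I)*(o + 3*I)
(4) = (h - 2)*(h + 5)*(h + 7)
(5) = (t - 2)*(t - 1)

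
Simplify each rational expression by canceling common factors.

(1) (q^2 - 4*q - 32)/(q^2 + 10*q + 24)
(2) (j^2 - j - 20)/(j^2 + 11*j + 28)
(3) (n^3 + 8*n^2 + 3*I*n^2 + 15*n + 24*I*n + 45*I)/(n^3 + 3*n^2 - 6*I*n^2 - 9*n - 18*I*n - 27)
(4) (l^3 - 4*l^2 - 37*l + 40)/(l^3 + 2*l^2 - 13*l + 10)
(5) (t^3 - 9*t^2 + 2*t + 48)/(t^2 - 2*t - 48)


(1) = (q - 8)/(q + 6)
(2) = (j - 5)/(j + 7)
(3) = (n^2 + n*(5 + 3*I) + 15*I)/(n^2 - 6*I*n - 9)
(4) = (l - 8)/(l - 2)
(5) = (t^2 - t - 6)/(t + 6)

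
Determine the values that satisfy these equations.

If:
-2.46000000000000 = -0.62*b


Then:
b = 3.97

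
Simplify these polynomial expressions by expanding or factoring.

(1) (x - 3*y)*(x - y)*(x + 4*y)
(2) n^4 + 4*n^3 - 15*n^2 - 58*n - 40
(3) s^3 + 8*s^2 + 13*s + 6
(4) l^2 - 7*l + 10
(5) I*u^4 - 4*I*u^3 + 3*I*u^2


(1) = x^3 - 13*x*y^2 + 12*y^3
(2) = (n - 4)*(n + 1)*(n + 2)*(n + 5)
(3) = (s + 1)^2*(s + 6)
(4) = (l - 5)*(l - 2)
(5) = u^2*(u - 3)*(I*u - I)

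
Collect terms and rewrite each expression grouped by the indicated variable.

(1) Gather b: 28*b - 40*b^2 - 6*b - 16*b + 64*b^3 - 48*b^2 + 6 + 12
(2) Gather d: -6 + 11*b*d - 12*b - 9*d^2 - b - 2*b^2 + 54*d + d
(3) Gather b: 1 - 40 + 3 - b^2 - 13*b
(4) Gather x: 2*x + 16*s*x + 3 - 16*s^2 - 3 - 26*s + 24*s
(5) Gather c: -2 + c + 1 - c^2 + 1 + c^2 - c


(1) = 64*b^3 - 88*b^2 + 6*b + 18
(2) = -2*b^2 - 13*b - 9*d^2 + d*(11*b + 55) - 6
(3) = -b^2 - 13*b - 36
(4) = -16*s^2 - 2*s + x*(16*s + 2)
(5) = 0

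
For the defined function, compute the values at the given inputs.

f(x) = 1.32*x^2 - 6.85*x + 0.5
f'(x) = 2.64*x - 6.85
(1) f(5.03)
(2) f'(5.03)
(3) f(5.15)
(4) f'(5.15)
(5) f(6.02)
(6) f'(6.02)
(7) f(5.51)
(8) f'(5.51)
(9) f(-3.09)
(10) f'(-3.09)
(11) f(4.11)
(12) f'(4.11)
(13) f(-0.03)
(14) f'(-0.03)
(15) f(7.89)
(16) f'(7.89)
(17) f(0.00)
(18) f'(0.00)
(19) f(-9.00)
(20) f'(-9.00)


(1) = -0.56
(2) = 6.43
(3) = 0.23
(4) = 6.75
(5) = 7.10
(6) = 9.04
(7) = 2.83
(8) = 7.70
(9) = 34.27
(10) = -15.01
(11) = -5.36
(12) = 4.00
(13) = 0.71
(14) = -6.93
(15) = 28.63
(16) = 13.98
(17) = 0.50
(18) = -6.85
(19) = 169.07
(20) = -30.61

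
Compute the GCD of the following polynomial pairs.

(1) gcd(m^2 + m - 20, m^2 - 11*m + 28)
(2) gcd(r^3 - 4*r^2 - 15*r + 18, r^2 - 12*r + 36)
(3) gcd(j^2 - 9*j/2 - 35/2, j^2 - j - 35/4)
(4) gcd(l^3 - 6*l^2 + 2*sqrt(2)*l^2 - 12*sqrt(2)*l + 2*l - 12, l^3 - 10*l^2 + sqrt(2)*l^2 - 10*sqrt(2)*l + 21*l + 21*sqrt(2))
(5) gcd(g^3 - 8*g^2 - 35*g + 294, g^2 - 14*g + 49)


(1) = m - 4
(2) = r - 6
(3) = gcd((j - 7)*(j + 5/2), (j - 7/2)*(j + 5/2)) = j + 5/2
(4) = l + sqrt(2)
(5) = gcd((g - 7)^2*(g + 6), (g - 7)^2) = g^2 - 14*g + 49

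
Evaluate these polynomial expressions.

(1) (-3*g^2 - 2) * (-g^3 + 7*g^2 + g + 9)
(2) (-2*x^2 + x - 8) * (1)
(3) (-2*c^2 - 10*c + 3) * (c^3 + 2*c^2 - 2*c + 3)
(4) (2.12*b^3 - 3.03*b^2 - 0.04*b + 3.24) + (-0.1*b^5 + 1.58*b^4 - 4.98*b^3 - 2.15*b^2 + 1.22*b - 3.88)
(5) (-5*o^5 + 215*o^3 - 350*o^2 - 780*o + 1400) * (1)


(1) = 3*g^5 - 21*g^4 - g^3 - 41*g^2 - 2*g - 18
(2) = -2*x^2 + x - 8
(3) = -2*c^5 - 14*c^4 - 13*c^3 + 20*c^2 - 36*c + 9
(4) = -0.1*b^5 + 1.58*b^4 - 2.86*b^3 - 5.18*b^2 + 1.18*b - 0.64
(5) = -5*o^5 + 215*o^3 - 350*o^2 - 780*o + 1400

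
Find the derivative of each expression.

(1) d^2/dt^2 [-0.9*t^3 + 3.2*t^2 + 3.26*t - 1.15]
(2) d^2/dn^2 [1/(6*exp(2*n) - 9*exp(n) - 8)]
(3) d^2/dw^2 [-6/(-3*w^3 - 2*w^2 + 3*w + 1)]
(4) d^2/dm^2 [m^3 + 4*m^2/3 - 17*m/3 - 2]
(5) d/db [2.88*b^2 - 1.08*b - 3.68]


(1) = 6.4 - 5.4*t
(2) = 3*((3 - 8*exp(n))*(-6*exp(2*n) + 9*exp(n) + 8) - 6*(4*exp(n) - 3)^2*exp(n))*exp(n)/(-6*exp(2*n) + 9*exp(n) + 8)^3
(3) = 12*(-(9*w + 2)*(3*w^3 + 2*w^2 - 3*w - 1) + (9*w^2 + 4*w - 3)^2)/(3*w^3 + 2*w^2 - 3*w - 1)^3
(4) = 6*m + 8/3
(5) = 5.76*b - 1.08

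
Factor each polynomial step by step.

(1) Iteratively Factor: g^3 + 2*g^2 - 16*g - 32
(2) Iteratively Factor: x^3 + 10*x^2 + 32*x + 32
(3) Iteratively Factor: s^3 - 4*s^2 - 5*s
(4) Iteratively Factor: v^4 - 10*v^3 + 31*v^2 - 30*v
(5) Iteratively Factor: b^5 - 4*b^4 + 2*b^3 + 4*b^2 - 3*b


(1) = (g + 2)*(g^2 - 16) = (g - 4)*(g + 2)*(g + 4)
(2) = (x + 2)*(x^2 + 8*x + 16) = (x + 2)*(x + 4)*(x + 4)
(3) = (s - 5)*(s^2 + s) = s*(s - 5)*(s + 1)
(4) = (v - 5)*(v^3 - 5*v^2 + 6*v) = v*(v - 5)*(v^2 - 5*v + 6) = v*(v - 5)*(v - 2)*(v - 3)
(5) = (b - 1)*(b^4 - 3*b^3 - b^2 + 3*b) = (b - 1)*(b + 1)*(b^3 - 4*b^2 + 3*b) = (b - 1)^2*(b + 1)*(b^2 - 3*b) = (b - 3)*(b - 1)^2*(b + 1)*(b)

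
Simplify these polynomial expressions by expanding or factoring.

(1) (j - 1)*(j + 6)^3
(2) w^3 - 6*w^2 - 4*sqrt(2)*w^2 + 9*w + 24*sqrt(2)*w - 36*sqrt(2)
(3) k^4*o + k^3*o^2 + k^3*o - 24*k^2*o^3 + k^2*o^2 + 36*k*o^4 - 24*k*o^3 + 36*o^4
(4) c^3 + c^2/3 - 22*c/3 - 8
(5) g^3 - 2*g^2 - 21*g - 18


(1) = j^4 + 17*j^3 + 90*j^2 + 108*j - 216
(2) = (w - 3)^2*(w - 4*sqrt(2))
(3) = (k - 3*o)*(k - 2*o)*(k + 6*o)*(k*o + o)
(4) = (c - 3)*(c + 4/3)*(c + 2)
(5) = (g - 6)*(g + 1)*(g + 3)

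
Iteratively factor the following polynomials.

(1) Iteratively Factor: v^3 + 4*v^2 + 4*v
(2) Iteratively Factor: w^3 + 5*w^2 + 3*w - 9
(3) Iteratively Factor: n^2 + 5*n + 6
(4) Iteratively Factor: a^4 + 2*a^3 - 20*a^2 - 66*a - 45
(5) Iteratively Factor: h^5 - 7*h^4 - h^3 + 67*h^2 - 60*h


(1) = (v + 2)*(v^2 + 2*v) = v*(v + 2)*(v + 2)
(2) = (w - 1)*(w^2 + 6*w + 9) = (w - 1)*(w + 3)*(w + 3)
(3) = (n + 3)*(n + 2)
(4) = (a + 1)*(a^3 + a^2 - 21*a - 45) = (a + 1)*(a + 3)*(a^2 - 2*a - 15) = (a + 1)*(a + 3)^2*(a - 5)
(5) = (h + 3)*(h^4 - 10*h^3 + 29*h^2 - 20*h) = (h - 5)*(h + 3)*(h^3 - 5*h^2 + 4*h) = (h - 5)*(h - 4)*(h + 3)*(h^2 - h) = h*(h - 5)*(h - 4)*(h + 3)*(h - 1)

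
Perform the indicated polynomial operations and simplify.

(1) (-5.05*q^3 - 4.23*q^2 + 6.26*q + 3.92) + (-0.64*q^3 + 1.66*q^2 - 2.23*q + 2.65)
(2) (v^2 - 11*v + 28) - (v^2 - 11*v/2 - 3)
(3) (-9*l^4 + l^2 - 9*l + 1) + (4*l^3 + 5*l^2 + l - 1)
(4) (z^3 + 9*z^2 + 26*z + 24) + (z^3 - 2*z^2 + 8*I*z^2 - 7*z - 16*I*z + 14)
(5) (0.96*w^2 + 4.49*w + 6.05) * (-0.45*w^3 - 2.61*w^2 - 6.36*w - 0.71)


(1) = -5.69*q^3 - 2.57*q^2 + 4.03*q + 6.57
(2) = 31 - 11*v/2
(3) = -9*l^4 + 4*l^3 + 6*l^2 - 8*l
(4) = 2*z^3 + 7*z^2 + 8*I*z^2 + 19*z - 16*I*z + 38
(5) = -0.432*w^5 - 4.5261*w^4 - 20.547*w^3 - 45.0285*w^2 - 41.6659*w - 4.2955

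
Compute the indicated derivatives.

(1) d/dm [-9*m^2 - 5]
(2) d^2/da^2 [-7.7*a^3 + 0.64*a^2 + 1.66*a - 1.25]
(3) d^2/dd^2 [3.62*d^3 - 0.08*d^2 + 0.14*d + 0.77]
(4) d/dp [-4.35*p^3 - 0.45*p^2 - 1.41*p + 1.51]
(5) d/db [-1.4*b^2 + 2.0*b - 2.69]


(1) = -18*m
(2) = 1.28 - 46.2*a
(3) = 21.72*d - 0.16
(4) = -13.05*p^2 - 0.9*p - 1.41
(5) = 2.0 - 2.8*b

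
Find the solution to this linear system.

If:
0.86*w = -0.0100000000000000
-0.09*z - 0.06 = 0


Then:
w = -0.01
z = -0.67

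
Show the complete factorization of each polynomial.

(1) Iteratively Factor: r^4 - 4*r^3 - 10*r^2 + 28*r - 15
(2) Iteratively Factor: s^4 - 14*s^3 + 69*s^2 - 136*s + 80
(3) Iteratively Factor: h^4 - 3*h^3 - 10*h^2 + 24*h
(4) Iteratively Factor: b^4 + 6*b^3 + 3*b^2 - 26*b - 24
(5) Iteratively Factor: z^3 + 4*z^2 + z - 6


(1) = (r + 3)*(r^3 - 7*r^2 + 11*r - 5) = (r - 1)*(r + 3)*(r^2 - 6*r + 5) = (r - 5)*(r - 1)*(r + 3)*(r - 1)
(2) = (s - 4)*(s^3 - 10*s^2 + 29*s - 20) = (s - 4)*(s - 1)*(s^2 - 9*s + 20) = (s - 4)^2*(s - 1)*(s - 5)
(3) = (h)*(h^3 - 3*h^2 - 10*h + 24) = h*(h - 2)*(h^2 - h - 12) = h*(h - 4)*(h - 2)*(h + 3)
(4) = (b + 3)*(b^3 + 3*b^2 - 6*b - 8) = (b - 2)*(b + 3)*(b^2 + 5*b + 4) = (b - 2)*(b + 3)*(b + 4)*(b + 1)
(5) = (z + 3)*(z^2 + z - 2) = (z + 2)*(z + 3)*(z - 1)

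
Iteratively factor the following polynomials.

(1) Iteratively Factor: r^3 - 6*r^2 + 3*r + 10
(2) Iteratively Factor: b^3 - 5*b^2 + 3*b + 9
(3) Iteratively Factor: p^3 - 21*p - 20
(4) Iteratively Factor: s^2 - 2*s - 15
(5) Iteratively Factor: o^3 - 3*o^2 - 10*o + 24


(1) = (r - 2)*(r^2 - 4*r - 5) = (r - 2)*(r + 1)*(r - 5)
(2) = (b - 3)*(b^2 - 2*b - 3) = (b - 3)*(b + 1)*(b - 3)
(3) = (p + 4)*(p^2 - 4*p - 5) = (p - 5)*(p + 4)*(p + 1)
(4) = (s - 5)*(s + 3)
(5) = (o - 4)*(o^2 + o - 6) = (o - 4)*(o + 3)*(o - 2)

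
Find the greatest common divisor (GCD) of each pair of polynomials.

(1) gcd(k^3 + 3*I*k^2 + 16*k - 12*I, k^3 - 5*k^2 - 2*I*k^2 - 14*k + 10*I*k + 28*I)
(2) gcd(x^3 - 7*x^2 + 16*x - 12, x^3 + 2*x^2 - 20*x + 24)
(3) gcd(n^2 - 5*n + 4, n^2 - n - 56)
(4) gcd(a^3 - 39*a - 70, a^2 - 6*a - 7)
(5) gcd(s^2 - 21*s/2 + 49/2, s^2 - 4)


(1) = gcd((k - 2*I)*(k - I)*(k + 6*I), (k - 7)*(k + 2)*(k - 2*I)) = k - 2*I
(2) = gcd((x - 3)*(x - 2)^2, (x - 2)^2*(x + 6)) = x^2 - 4*x + 4
(3) = gcd((n - 4)*(n - 1), (n - 8)*(n + 7)) = 1
(4) = gcd((a - 7)*(a + 2)*(a + 5), (a - 7)*(a + 1)) = a - 7
(5) = gcd((s - 7)*(s - 7/2), (s - 2)*(s + 2)) = 1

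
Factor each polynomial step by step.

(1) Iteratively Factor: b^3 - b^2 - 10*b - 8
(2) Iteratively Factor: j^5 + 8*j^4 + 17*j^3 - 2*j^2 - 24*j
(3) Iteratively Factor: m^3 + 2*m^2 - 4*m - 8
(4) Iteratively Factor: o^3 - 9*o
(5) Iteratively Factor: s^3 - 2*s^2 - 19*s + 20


(1) = (b - 4)*(b^2 + 3*b + 2) = (b - 4)*(b + 2)*(b + 1)
(2) = (j + 3)*(j^4 + 5*j^3 + 2*j^2 - 8*j) = (j - 1)*(j + 3)*(j^3 + 6*j^2 + 8*j) = j*(j - 1)*(j + 3)*(j^2 + 6*j + 8) = j*(j - 1)*(j + 3)*(j + 4)*(j + 2)
(3) = (m + 2)*(m^2 - 4) = (m - 2)*(m + 2)*(m + 2)
(4) = (o + 3)*(o^2 - 3*o) = (o - 3)*(o + 3)*(o)
(5) = (s + 4)*(s^2 - 6*s + 5) = (s - 1)*(s + 4)*(s - 5)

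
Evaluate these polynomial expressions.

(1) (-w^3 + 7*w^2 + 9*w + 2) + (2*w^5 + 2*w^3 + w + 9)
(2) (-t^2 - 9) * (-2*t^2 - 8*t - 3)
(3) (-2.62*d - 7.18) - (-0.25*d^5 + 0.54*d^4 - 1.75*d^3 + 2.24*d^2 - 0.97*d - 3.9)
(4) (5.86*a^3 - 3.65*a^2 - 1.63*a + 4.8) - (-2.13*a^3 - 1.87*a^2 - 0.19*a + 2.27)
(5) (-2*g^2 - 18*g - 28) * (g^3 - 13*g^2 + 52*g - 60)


(1) = 2*w^5 + w^3 + 7*w^2 + 10*w + 11
(2) = 2*t^4 + 8*t^3 + 21*t^2 + 72*t + 27
(3) = 0.25*d^5 - 0.54*d^4 + 1.75*d^3 - 2.24*d^2 - 1.65*d - 3.28
(4) = 7.99*a^3 - 1.78*a^2 - 1.44*a + 2.53
(5) = -2*g^5 + 8*g^4 + 102*g^3 - 452*g^2 - 376*g + 1680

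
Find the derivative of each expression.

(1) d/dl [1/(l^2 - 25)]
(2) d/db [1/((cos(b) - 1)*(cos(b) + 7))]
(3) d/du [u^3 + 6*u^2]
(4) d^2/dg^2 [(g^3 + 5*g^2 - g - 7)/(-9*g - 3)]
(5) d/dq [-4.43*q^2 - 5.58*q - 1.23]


(1) = -2*l/(l^2 - 25)^2
(2) = 2*(cos(b) + 3)*sin(b)/((cos(b) - 1)^2*(cos(b) + 7)^2)
(3) = 3*u*(u + 4)
(4) = 2*(-9*g^3 - 9*g^2 - 3*g + 55)/(3*(27*g^3 + 27*g^2 + 9*g + 1))
(5) = -8.86*q - 5.58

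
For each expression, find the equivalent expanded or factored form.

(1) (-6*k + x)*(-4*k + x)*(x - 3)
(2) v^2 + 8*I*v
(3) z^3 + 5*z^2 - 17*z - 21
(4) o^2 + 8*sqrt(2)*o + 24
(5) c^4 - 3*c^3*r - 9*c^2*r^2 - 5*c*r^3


(1) = 24*k^2*x - 72*k^2 - 10*k*x^2 + 30*k*x + x^3 - 3*x^2
(2) = v*(v + 8*I)
(3) = (z - 3)*(z + 1)*(z + 7)
(4) = (o + 2*sqrt(2))*(o + 6*sqrt(2))
(5) = c*(c - 5*r)*(c + r)^2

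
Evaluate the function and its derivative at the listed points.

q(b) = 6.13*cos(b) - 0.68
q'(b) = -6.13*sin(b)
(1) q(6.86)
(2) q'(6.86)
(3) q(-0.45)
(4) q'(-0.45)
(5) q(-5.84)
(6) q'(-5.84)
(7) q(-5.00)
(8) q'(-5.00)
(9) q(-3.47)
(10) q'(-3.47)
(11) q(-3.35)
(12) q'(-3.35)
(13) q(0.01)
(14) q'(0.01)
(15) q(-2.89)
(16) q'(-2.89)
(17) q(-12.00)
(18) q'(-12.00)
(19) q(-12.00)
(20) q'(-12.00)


(1) = 4.46
(2) = -3.34
(3) = 4.84
(4) = 2.67
(5) = 4.86
(6) = -2.63
(7) = 1.06
(8) = -5.88
(9) = -6.48
(10) = -1.98
(11) = -6.68
(12) = -1.27
(13) = 5.45
(14) = -0.06
(15) = -6.62
(16) = 1.53
(17) = 4.49
(18) = -3.29
(19) = 4.49
(20) = -3.29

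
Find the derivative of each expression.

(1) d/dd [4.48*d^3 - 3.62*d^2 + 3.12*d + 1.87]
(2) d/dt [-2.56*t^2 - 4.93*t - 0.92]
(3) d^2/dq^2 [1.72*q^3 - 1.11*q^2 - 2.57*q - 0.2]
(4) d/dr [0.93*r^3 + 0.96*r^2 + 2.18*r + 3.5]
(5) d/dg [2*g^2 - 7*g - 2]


(1) = 13.44*d^2 - 7.24*d + 3.12
(2) = -5.12*t - 4.93
(3) = 10.32*q - 2.22
(4) = 2.79*r^2 + 1.92*r + 2.18
(5) = 4*g - 7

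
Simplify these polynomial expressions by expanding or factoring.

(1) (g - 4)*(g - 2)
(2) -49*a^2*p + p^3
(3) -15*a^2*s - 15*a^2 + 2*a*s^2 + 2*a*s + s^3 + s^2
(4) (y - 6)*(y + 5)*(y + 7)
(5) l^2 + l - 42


(1) = g^2 - 6*g + 8
(2) = p*(-7*a + p)*(7*a + p)
(3) = (-3*a + s)*(5*a + s)*(s + 1)
(4) = y^3 + 6*y^2 - 37*y - 210
(5) = (l - 6)*(l + 7)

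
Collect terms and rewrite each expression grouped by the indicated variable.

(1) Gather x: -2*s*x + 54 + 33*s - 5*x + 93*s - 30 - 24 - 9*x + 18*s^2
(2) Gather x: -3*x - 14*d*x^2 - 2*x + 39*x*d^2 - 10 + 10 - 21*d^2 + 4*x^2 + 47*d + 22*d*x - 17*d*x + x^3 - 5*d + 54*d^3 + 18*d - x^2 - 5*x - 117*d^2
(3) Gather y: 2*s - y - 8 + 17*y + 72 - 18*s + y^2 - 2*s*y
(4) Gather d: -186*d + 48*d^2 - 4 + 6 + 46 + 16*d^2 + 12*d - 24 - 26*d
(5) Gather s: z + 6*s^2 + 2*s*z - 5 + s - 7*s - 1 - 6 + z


(1) = 18*s^2 + 126*s + x*(-2*s - 14)
(2) = 54*d^3 - 138*d^2 + 60*d + x^3 + x^2*(3 - 14*d) + x*(39*d^2 + 5*d - 10)
(3) = -16*s + y^2 + y*(16 - 2*s) + 64
(4) = 64*d^2 - 200*d + 24
(5) = 6*s^2 + s*(2*z - 6) + 2*z - 12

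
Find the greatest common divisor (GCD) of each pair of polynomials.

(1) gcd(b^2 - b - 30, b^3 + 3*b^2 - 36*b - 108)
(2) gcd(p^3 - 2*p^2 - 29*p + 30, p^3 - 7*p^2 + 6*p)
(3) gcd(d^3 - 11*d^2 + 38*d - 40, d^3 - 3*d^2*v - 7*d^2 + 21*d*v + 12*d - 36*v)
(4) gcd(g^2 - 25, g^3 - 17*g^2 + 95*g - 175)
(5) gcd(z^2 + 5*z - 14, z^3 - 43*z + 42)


(1) = b - 6
(2) = p^2 - 7*p + 6
(3) = d - 4
(4) = gcd((g - 5)*(g + 5), (g - 7)*(g - 5)^2) = g - 5
(5) = gcd((z - 2)*(z + 7), (z - 6)*(z - 1)*(z + 7)) = z + 7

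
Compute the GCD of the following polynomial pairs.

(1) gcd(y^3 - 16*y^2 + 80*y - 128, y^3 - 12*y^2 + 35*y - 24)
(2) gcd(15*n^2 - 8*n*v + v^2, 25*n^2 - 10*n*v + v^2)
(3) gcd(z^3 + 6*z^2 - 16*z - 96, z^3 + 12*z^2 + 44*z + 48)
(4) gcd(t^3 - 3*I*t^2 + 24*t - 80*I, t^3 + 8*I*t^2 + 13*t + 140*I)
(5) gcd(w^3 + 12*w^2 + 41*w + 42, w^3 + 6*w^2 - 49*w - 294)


(1) = y - 8
(2) = -5*n + v
(3) = z^2 + 10*z + 24
(4) = t^2 + I*t + 20
(5) = w + 7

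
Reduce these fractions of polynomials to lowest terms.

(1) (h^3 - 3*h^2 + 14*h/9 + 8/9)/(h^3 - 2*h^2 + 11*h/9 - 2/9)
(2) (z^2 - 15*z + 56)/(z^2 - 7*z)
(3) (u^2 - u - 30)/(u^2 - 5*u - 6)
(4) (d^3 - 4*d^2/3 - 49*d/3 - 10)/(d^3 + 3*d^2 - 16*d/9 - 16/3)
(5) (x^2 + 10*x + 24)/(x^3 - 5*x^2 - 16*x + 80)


(1) = (9*h^3 - 27*h^2 + 14*h + 8)/(9*h^3 - 18*h^2 + 11*h - 2)
(2) = (z - 8)/z
(3) = (u + 5)/(u + 1)
(4) = (9*d^2 - 39*d - 30)/(9*d^2 - 16)
(5) = (x + 6)/(x^2 - 9*x + 20)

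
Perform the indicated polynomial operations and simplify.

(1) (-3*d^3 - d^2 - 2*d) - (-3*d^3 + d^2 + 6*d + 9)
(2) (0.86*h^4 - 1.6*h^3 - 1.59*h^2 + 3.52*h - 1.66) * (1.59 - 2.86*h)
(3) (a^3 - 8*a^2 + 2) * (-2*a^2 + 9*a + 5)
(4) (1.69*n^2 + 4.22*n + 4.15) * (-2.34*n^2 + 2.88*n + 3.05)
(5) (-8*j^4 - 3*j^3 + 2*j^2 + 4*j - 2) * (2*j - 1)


(1) = -2*d^2 - 8*d - 9
(2) = -2.4596*h^5 + 5.9434*h^4 + 2.0034*h^3 - 12.5953*h^2 + 10.3444*h - 2.6394
(3) = -2*a^5 + 25*a^4 - 67*a^3 - 44*a^2 + 18*a + 10
(4) = -3.9546*n^4 - 5.0076*n^3 + 7.5971*n^2 + 24.823*n + 12.6575
(5) = -16*j^5 + 2*j^4 + 7*j^3 + 6*j^2 - 8*j + 2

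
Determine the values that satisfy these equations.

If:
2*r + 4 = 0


Then:
r = -2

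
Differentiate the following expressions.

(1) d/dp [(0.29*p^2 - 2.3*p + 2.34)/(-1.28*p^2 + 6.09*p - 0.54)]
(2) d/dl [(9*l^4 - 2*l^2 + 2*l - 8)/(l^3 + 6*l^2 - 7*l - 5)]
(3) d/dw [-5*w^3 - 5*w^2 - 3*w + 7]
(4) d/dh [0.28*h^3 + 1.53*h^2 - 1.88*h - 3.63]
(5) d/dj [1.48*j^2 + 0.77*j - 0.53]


(1) = (-1.1779*p^2 + 5.6772*p - 13.0086)/(1.6384*p^4 - 15.5904*p^3 + 38.4705*p^2 - 6.5772*p + 0.2916)
(2) = (9*l^6 + 108*l^5 - 187*l^4 - 184*l^3 + 26*l^2 + 116*l - 66)/(l^6 + 12*l^5 + 22*l^4 - 94*l^3 - 11*l^2 + 70*l + 25)
(3) = -15*w^2 - 10*w - 3
(4) = 0.84*h^2 + 3.06*h - 1.88
(5) = 2.96*j + 0.77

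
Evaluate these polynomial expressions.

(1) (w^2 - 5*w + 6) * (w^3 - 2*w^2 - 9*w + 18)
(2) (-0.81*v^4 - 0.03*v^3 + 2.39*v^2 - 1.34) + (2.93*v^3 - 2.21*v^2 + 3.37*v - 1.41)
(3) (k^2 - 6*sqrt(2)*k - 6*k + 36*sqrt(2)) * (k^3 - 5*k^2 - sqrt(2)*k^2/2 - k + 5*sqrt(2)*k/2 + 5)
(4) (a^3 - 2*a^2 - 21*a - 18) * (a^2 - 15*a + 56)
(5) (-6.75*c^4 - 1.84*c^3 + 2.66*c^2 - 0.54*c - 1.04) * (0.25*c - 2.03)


(1) = w^5 - 7*w^4 + 7*w^3 + 51*w^2 - 144*w + 108
(2) = -0.81*v^4 + 2.9*v^3 + 0.18*v^2 + 3.37*v - 2.75
(3) = k^5 - 11*k^4 - 13*sqrt(2)*k^4/2 + 35*k^3 + 143*sqrt(2)*k^3/2 - 189*sqrt(2)*k^2 - 55*k^2 - 66*sqrt(2)*k + 150*k + 180*sqrt(2)
(4) = a^5 - 17*a^4 + 65*a^3 + 185*a^2 - 906*a - 1008
(5) = -1.6875*c^5 + 13.2425*c^4 + 4.4002*c^3 - 5.5348*c^2 + 0.8362*c + 2.1112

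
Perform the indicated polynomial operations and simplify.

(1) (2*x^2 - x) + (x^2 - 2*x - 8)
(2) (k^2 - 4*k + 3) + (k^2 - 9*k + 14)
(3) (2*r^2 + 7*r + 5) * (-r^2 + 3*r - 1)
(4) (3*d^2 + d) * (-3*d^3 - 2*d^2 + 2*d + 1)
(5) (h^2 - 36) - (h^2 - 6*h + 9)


(1) = 3*x^2 - 3*x - 8
(2) = 2*k^2 - 13*k + 17
(3) = -2*r^4 - r^3 + 14*r^2 + 8*r - 5
(4) = -9*d^5 - 9*d^4 + 4*d^3 + 5*d^2 + d
(5) = 6*h - 45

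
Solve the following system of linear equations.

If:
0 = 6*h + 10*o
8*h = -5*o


Then:
h = 0
o = 0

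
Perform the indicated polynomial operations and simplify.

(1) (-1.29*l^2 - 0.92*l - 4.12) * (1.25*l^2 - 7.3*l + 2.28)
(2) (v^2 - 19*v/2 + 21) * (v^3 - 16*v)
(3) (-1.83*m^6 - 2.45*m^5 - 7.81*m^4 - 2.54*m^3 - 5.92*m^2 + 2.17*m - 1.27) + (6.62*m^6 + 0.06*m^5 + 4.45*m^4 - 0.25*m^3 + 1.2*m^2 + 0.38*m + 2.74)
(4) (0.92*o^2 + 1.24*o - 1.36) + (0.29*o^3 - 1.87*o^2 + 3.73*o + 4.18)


(1) = -1.6125*l^4 + 8.267*l^3 - 1.3752*l^2 + 27.9784*l - 9.3936
(2) = v^5 - 19*v^4/2 + 5*v^3 + 152*v^2 - 336*v
(3) = 4.79*m^6 - 2.39*m^5 - 3.36*m^4 - 2.79*m^3 - 4.72*m^2 + 2.55*m + 1.47
(4) = 0.29*o^3 - 0.95*o^2 + 4.97*o + 2.82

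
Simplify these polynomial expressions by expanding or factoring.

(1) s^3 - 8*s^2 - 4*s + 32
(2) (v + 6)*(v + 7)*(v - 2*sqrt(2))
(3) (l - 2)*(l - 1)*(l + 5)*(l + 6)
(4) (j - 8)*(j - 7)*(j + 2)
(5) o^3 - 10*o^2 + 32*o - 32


(1) = (s - 8)*(s - 2)*(s + 2)
(2) = v^3 - 2*sqrt(2)*v^2 + 13*v^2 - 26*sqrt(2)*v + 42*v - 84*sqrt(2)
(3) = l^4 + 8*l^3 - l^2 - 68*l + 60
(4) = j^3 - 13*j^2 + 26*j + 112
(5) = (o - 4)^2*(o - 2)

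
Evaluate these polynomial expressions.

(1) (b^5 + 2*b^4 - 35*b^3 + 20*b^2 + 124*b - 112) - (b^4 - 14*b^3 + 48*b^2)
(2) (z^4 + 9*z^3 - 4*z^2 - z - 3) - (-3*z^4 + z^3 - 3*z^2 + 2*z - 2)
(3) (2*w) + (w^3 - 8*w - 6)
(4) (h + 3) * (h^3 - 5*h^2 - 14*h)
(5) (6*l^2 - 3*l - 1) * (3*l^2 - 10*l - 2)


(1) = b^5 + b^4 - 21*b^3 - 28*b^2 + 124*b - 112
(2) = 4*z^4 + 8*z^3 - z^2 - 3*z - 1
(3) = w^3 - 6*w - 6
(4) = h^4 - 2*h^3 - 29*h^2 - 42*h
(5) = 18*l^4 - 69*l^3 + 15*l^2 + 16*l + 2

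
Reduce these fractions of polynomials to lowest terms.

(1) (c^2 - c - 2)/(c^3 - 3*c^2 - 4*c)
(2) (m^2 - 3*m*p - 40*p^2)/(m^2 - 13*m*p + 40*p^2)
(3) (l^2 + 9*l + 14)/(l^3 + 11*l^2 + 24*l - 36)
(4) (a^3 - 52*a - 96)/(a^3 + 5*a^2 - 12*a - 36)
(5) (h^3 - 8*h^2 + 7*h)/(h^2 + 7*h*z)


(1) = (c - 2)/(c^2 - 4*c)
(2) = (-m - 5*p)/(-m + 5*p)
(3) = (l^2 + 9*l + 14)/(l^3 + 11*l^2 + 24*l - 36)
(4) = (a - 8)/(a - 3)
(5) = (h^2 - 8*h + 7)/(h + 7*z)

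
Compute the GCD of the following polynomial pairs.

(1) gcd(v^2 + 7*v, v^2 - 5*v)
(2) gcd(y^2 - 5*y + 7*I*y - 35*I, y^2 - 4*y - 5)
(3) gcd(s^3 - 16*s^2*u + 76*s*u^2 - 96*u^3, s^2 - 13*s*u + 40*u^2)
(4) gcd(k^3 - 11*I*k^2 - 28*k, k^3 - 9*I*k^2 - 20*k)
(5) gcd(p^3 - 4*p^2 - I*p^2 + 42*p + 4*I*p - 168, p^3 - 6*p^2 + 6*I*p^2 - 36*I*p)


(1) = gcd(v*(v + 7), v*(v - 5)) = v
(2) = y - 5
(3) = s - 8*u
(4) = gcd(k*(k - 7*I)*(k - 4*I), k*(k - 5*I)*(k - 4*I)) = k^2 - 4*I*k
(5) = p + 6*I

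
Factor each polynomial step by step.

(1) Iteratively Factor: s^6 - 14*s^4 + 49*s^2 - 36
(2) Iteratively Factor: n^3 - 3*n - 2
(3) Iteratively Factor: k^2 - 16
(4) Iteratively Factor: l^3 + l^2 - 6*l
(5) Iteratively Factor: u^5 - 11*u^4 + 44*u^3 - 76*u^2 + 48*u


(1) = (s + 1)*(s^5 - s^4 - 13*s^3 + 13*s^2 + 36*s - 36) = (s - 3)*(s + 1)*(s^4 + 2*s^3 - 7*s^2 - 8*s + 12) = (s - 3)*(s + 1)*(s + 3)*(s^3 - s^2 - 4*s + 4) = (s - 3)*(s + 1)*(s + 2)*(s + 3)*(s^2 - 3*s + 2) = (s - 3)*(s - 1)*(s + 1)*(s + 2)*(s + 3)*(s - 2)
(2) = (n - 2)*(n^2 + 2*n + 1) = (n - 2)*(n + 1)*(n + 1)
(3) = (k - 4)*(k + 4)
(4) = (l - 2)*(l^2 + 3*l) = l*(l - 2)*(l + 3)
(5) = (u - 2)*(u^4 - 9*u^3 + 26*u^2 - 24*u) = (u - 3)*(u - 2)*(u^3 - 6*u^2 + 8*u) = u*(u - 3)*(u - 2)*(u^2 - 6*u + 8) = u*(u - 4)*(u - 3)*(u - 2)*(u - 2)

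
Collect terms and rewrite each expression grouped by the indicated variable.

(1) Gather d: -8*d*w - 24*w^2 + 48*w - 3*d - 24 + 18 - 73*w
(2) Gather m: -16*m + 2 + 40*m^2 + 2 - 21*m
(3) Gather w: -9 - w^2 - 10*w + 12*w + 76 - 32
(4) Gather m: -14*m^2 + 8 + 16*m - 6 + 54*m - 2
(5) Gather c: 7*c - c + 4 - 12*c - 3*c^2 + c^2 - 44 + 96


(1) = d*(-8*w - 3) - 24*w^2 - 25*w - 6
(2) = 40*m^2 - 37*m + 4
(3) = -w^2 + 2*w + 35
(4) = -14*m^2 + 70*m
(5) = -2*c^2 - 6*c + 56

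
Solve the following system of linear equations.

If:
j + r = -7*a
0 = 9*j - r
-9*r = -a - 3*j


Then:
a = 0
j = 0
r = 0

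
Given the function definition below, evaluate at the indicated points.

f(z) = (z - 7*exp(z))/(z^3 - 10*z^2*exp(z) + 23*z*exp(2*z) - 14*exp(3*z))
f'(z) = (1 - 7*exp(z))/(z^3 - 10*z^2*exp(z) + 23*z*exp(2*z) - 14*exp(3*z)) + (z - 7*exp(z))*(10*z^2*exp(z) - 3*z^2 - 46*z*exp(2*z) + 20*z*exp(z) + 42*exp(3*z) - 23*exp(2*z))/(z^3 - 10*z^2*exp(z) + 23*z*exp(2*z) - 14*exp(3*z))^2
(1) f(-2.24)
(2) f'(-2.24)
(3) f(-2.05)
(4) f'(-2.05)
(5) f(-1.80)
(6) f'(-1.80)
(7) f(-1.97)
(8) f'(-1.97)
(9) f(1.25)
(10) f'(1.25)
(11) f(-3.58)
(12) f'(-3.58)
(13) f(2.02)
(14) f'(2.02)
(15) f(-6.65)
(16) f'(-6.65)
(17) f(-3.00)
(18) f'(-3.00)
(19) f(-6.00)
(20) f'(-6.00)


(1) = 0.17
(2) = 0.12
(3) = 0.20
(4) = 0.14
(5) = 0.24
(6) = 0.18
(7) = 0.21
(8) = 0.15
(9) = 0.08
(10) = -0.17
(11) = 0.08
(12) = 0.04
(13) = 0.01
(14) = -0.03
(15) = 0.02
(16) = 0.01
(17) = 0.11
(18) = 0.06
(19) = 0.03
(20) = 0.01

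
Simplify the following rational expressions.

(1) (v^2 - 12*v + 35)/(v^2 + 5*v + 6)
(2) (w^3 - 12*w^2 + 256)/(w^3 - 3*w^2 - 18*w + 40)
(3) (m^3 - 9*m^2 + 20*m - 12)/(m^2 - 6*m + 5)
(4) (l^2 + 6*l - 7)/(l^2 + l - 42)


(1) = (v^2 - 12*v + 35)/(v^2 + 5*v + 6)
(2) = (w^2 - 16*w + 64)/(w^2 - 7*w + 10)
(3) = (m^2 - 8*m + 12)/(m - 5)
(4) = (l - 1)/(l - 6)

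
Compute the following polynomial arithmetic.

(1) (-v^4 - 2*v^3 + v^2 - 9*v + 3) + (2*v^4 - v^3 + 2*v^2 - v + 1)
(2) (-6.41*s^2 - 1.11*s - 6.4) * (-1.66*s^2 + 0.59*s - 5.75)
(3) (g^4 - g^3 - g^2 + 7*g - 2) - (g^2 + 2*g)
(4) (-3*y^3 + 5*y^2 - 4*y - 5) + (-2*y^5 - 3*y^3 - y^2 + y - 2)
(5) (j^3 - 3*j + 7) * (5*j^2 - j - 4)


(1) = v^4 - 3*v^3 + 3*v^2 - 10*v + 4
(2) = 10.6406*s^4 - 1.9393*s^3 + 46.8266*s^2 + 2.6065*s + 36.8
(3) = g^4 - g^3 - 2*g^2 + 5*g - 2
(4) = -2*y^5 - 6*y^3 + 4*y^2 - 3*y - 7
(5) = 5*j^5 - j^4 - 19*j^3 + 38*j^2 + 5*j - 28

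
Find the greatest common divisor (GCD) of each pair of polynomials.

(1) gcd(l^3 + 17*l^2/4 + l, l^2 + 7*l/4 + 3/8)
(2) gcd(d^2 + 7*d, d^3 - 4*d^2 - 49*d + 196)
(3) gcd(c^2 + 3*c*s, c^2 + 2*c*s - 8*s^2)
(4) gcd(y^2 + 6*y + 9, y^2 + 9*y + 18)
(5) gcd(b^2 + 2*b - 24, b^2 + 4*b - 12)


(1) = gcd(l*(l + 1/4)*(l + 4), (l + 1/4)*(l + 3/2)) = l + 1/4
(2) = d + 7
(3) = gcd(c*(c + 3*s), (c - 2*s)*(c + 4*s)) = 1
(4) = y + 3
(5) = b + 6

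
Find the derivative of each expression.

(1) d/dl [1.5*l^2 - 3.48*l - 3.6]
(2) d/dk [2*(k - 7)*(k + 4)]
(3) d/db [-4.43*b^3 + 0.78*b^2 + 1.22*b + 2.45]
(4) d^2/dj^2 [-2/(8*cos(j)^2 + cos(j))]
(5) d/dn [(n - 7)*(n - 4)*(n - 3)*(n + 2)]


(1) = 3.0*l - 3.48
(2) = 4*k - 6
(3) = -13.29*b^2 + 1.56*b + 1.22
(4) = 2*(64*(1 - cos(2*j))^2 - 30*cos(j) + 129*cos(2*j)/2 + 6*cos(3*j) - 387/2)/((8*cos(j) + 1)^3*cos(j)^3)
(5) = 4*n^3 - 36*n^2 + 66*n + 38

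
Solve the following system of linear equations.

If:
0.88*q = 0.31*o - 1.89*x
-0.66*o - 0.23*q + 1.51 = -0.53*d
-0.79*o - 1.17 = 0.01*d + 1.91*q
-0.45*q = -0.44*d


Then:
d = -1.33
o = 1.67
q = -1.30
x = 0.88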